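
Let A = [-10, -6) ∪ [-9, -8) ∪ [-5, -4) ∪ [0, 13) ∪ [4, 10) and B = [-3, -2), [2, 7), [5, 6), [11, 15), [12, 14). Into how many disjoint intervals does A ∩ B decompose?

First set merges to [-10, -6), [-5, -4), [0, 13).
Second set merges to [-3, -2), [2, 7), [11, 15).
A ∩ B = [2, 7), [11, 13).
That is 2 disjoint pieces.

2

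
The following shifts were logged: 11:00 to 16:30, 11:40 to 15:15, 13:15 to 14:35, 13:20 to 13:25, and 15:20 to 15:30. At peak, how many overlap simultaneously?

Walk the sorted start/end points keeping a running depth.
The depth first hits 4 at 13:20.

4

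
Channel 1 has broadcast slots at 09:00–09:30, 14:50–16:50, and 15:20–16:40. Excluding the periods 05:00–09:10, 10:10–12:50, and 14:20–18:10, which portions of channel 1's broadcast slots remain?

09:10–09:30

A, merged: 09:00–09:30, 14:50–16:50.
09:00–09:30 with B removed leaves 09:10–09:30.
14:50–16:50 lies entirely inside B → drops out.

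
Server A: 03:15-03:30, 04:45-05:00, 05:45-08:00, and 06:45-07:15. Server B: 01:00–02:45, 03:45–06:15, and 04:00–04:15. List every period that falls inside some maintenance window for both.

Merge the first list: 03:15-03:30, 04:45-05:00, 05:45-08:00.
Merge the second list: 01:00-02:45, 03:45-06:15.
03:15-03:30 falls entirely outside B.
04:45-05:00 overlaps B on 04:45-05:00.
05:45-08:00 overlaps B on 05:45-06:15.

04:45-05:00, 05:45-06:15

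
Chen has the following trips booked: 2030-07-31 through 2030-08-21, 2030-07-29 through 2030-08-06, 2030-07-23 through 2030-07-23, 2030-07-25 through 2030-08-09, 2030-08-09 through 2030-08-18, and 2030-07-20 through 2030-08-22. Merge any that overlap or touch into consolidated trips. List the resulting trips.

Sort by start: 2030-07-20 through 2030-08-22, 2030-07-23 through 2030-07-23, 2030-07-25 through 2030-08-09, 2030-07-29 through 2030-08-06, 2030-07-31 through 2030-08-21, 2030-08-09 through 2030-08-18.
2030-07-23 through 2030-07-23 overlaps/touches 2030-07-20 through 2030-08-22 → extend to 2030-07-20 through 2030-08-22.
2030-07-25 through 2030-08-09 overlaps/touches 2030-07-20 through 2030-08-22 → extend to 2030-07-20 through 2030-08-22.
2030-07-29 through 2030-08-06 overlaps/touches 2030-07-20 through 2030-08-22 → extend to 2030-07-20 through 2030-08-22.
2030-07-31 through 2030-08-21 overlaps/touches 2030-07-20 through 2030-08-22 → extend to 2030-07-20 through 2030-08-22.
2030-08-09 through 2030-08-18 overlaps/touches 2030-07-20 through 2030-08-22 → extend to 2030-07-20 through 2030-08-22.

2030-07-20 through 2030-08-22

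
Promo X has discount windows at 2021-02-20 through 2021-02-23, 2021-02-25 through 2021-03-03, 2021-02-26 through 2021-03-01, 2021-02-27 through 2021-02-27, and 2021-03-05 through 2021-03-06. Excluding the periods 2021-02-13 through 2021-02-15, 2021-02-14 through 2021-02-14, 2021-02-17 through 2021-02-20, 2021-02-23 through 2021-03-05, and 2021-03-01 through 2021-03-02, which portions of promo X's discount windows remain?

First set merges to 2021-02-20 through 2021-02-23, 2021-02-25 through 2021-03-03, 2021-03-05 through 2021-03-06.
Second set merges to 2021-02-13 through 2021-02-15, 2021-02-17 through 2021-02-20, 2021-02-23 through 2021-03-05.
2021-02-20 through 2021-02-23 \ B = 2021-02-21 through 2021-02-22.
2021-02-25 through 2021-03-03: entirely removed.
2021-03-05 through 2021-03-06 \ B = 2021-03-06 through 2021-03-06.

2021-02-21 through 2021-02-22, 2021-03-06 through 2021-03-06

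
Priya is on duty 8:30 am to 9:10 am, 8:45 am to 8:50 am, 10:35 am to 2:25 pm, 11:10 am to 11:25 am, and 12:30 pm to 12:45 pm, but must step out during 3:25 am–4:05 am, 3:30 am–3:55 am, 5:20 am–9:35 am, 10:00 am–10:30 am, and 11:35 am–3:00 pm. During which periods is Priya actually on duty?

A, merged: 8:30 am–9:10 am, 10:35 am–2:25 pm.
B, merged: 3:25 am–4:05 am, 5:20 am–9:35 am, 10:00 am–10:30 am, 11:35 am–3:00 pm.
8:30 am–9:10 am lies entirely inside B → drops out.
10:35 am–2:25 pm with B removed leaves 10:35 am–11:35 am.

10:35 am–11:35 am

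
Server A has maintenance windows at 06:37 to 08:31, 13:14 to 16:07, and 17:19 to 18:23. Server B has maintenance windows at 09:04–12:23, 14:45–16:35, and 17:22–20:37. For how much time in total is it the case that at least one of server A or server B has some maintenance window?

11 h 52 min

A ∪ B = 06:37–08:31, 09:04–12:23, 13:14–16:35, 17:19–20:37.
Total: 1 h 54 min + 3 h 19 min + 3 h 21 min + 3 h 18 min = 11 h 52 min.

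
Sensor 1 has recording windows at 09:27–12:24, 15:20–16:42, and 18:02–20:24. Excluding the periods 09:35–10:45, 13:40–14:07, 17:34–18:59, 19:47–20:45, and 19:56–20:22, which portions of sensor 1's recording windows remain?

Second set merges to 09:35-10:45, 13:40-14:07, 17:34-18:59, 19:47-20:45.
09:27-12:24 with B removed leaves 09:27-09:35, 10:45-12:24.
15:20-16:42 is untouched.
18:02-20:24 with B removed leaves 18:59-19:47.

09:27-09:35, 10:45-12:24, 15:20-16:42, 18:59-19:47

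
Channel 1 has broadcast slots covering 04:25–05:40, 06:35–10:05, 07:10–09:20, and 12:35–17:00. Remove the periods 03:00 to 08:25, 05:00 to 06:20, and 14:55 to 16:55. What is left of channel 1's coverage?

08:25-10:05, 12:35-14:55, 16:55-17:00

Merge the first list: 04:25-05:40, 06:35-10:05, 12:35-17:00.
Merge the second list: 03:00-08:25, 14:55-16:55.
04:25-05:40: entirely removed.
06:35-10:05 \ B = 08:25-10:05.
12:35-17:00 \ B = 12:35-14:55, 16:55-17:00.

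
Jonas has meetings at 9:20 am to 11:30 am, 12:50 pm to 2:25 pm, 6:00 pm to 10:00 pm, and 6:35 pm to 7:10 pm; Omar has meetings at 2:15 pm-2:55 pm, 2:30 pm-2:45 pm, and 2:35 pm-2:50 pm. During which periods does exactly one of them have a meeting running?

9:20 am–11:30 am, 12:50 pm–2:15 pm, 2:25 pm–2:55 pm, 6:00 pm–10:00 pm

Merge the first list: 9:20 am–11:30 am, 12:50 pm–2:25 pm, 6:00 pm–10:00 pm.
Merge the second list: 2:15 pm–2:55 pm.
A \ B = 9:20 am–11:30 am, 12:50 pm–2:15 pm, 6:00 pm–10:00 pm.
B \ A = 2:25 pm–2:55 pm.
Union of the two gives the symmetric difference.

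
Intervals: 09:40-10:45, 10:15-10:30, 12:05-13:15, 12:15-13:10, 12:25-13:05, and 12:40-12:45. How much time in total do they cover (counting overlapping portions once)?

2 h 15 min

Merged: 09:40–10:45, 12:05–13:15.
Lengths: 1 h 5 min + 1 h 10 min = 2 h 15 min.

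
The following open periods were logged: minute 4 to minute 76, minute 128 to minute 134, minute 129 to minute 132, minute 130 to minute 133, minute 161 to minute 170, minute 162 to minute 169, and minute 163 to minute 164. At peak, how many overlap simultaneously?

Sweep endpoints in order; track running count of active intervals.
Peak of 3 reached at minute 130.

3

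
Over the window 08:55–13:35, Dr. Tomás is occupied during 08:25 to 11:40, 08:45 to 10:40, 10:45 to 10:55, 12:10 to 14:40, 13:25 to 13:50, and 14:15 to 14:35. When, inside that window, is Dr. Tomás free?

11:40–12:10

The merged coverage is 08:25–11:40, 12:10–14:40.
Gaps within 08:55–13:35: 11:40–12:10.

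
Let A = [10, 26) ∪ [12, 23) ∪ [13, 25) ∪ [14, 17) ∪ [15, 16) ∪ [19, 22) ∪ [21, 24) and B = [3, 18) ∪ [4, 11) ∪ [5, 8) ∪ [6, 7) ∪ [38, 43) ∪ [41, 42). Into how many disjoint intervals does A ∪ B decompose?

First set merges to [10, 26).
Second set merges to [3, 18), [38, 43).
A ∪ B = [3, 26), [38, 43).
That is 2 disjoint pieces.

2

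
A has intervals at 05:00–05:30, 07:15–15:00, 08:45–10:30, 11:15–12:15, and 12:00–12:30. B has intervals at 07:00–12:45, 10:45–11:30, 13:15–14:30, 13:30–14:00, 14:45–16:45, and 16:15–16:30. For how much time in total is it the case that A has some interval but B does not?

First set merges to 05:00-05:30, 07:15-15:00.
Second set merges to 07:00-12:45, 13:15-14:30, 14:45-16:45.
A \ B = 05:00-05:30, 12:45-13:15, 14:30-14:45.
Total: 30 min + 30 min + 15 min = 1 h 15 min.

1 h 15 min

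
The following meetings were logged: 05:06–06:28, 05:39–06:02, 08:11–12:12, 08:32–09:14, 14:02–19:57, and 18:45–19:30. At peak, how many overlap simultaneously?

At 05:39, 2 of the intervals are simultaneously active.
No point has more.

2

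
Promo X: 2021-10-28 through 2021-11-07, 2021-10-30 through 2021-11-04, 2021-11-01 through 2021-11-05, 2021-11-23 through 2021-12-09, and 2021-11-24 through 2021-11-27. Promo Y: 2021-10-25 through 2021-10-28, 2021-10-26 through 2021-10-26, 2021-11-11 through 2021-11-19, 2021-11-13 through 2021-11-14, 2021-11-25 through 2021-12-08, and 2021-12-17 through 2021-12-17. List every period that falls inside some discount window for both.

2021-10-28 through 2021-10-28, 2021-11-25 through 2021-12-08

Merge the first list: 2021-10-28 through 2021-11-07, 2021-11-23 through 2021-12-09.
Merge the second list: 2021-10-25 through 2021-10-28, 2021-11-11 through 2021-11-19, 2021-11-25 through 2021-12-08, 2021-12-17 through 2021-12-17.
2021-10-28 through 2021-11-07 overlaps B on 2021-10-28 through 2021-10-28.
2021-11-23 through 2021-12-09 overlaps B on 2021-11-25 through 2021-12-08.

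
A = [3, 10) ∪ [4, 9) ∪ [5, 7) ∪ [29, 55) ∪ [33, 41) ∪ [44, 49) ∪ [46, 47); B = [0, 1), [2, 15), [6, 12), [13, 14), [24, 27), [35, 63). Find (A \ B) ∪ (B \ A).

[0, 1) ∪ [2, 3) ∪ [10, 15) ∪ [24, 27) ∪ [29, 35) ∪ [55, 63)

A, merged: [3, 10), [29, 55).
B, merged: [0, 1), [2, 15), [24, 27), [35, 63).
Only in the first: [29, 35).
Only in the second: [0, 1), [2, 3), [10, 15), [24, 27), [55, 63).
Together these are the periods covered by exactly one.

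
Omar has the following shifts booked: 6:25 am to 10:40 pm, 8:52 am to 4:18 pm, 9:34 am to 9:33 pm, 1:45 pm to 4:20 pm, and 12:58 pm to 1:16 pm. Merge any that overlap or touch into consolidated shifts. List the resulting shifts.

6:25 am–10:40 pm

Sort by start: 6:25 am–10:40 pm, 8:52 am–4:18 pm, 9:34 am–9:33 pm, 12:58 pm–1:16 pm, 1:45 pm–4:20 pm.
8:52 am–4:18 pm overlaps/touches 6:25 am–10:40 pm → extend to 6:25 am–10:40 pm.
9:34 am–9:33 pm overlaps/touches 6:25 am–10:40 pm → extend to 6:25 am–10:40 pm.
12:58 pm–1:16 pm overlaps/touches 6:25 am–10:40 pm → extend to 6:25 am–10:40 pm.
1:45 pm–4:20 pm overlaps/touches 6:25 am–10:40 pm → extend to 6:25 am–10:40 pm.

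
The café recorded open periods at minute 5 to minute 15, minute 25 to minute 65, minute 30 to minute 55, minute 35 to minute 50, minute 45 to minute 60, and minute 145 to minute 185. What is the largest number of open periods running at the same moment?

4

Walk the sorted start/end points keeping a running depth.
The depth first hits 4 at minute 45.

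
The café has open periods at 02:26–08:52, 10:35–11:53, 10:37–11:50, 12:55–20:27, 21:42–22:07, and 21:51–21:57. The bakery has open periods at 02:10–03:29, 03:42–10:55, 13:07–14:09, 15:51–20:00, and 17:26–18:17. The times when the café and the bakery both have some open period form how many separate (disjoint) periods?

5

A, merged: 02:26–08:52, 10:35–11:53, 12:55–20:27, 21:42–22:07.
B, merged: 02:10–03:29, 03:42–10:55, 13:07–14:09, 15:51–20:00.
A ∩ B = 02:26–03:29, 03:42–08:52, 10:35–10:55, 13:07–14:09, 15:51–20:00.
That is 5 disjoint pieces.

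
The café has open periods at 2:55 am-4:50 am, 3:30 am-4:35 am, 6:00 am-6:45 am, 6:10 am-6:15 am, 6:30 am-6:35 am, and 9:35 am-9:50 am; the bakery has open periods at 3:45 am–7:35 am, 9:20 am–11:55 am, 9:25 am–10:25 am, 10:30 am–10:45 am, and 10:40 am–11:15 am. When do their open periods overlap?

Merge the first list: 2:55 am–4:50 am, 6:00 am–6:45 am, 9:35 am–9:50 am.
Merge the second list: 3:45 am–7:35 am, 9:20 am–11:55 am.
2:55 am–4:50 am ∩ B → 3:45 am–4:50 am.
6:00 am–6:45 am ∩ B → 6:00 am–6:45 am.
9:35 am–9:50 am ∩ B → 9:35 am–9:50 am.

3:45 am–4:50 am, 6:00 am–6:45 am, 9:35 am–9:50 am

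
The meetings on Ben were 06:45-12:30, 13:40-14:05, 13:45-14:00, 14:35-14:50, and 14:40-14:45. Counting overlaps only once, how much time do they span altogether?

Merged: 06:45-12:30, 13:40-14:05, 14:35-14:50.
Lengths: 5 h 45 min + 25 min + 15 min = 6 h 25 min.

6 h 25 min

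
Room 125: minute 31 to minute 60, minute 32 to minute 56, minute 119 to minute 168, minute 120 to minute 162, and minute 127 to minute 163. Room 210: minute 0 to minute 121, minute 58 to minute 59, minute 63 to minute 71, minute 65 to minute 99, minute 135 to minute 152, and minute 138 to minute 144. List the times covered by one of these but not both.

First set merges to minute 31 to minute 60, minute 119 to minute 168.
Second set merges to minute 0 to minute 121, minute 135 to minute 152.
A \ B = minute 121 to minute 135, minute 152 to minute 168.
B \ A = minute 0 to minute 31, minute 60 to minute 119.
Union of the two gives the symmetric difference.

minute 0 to minute 31, minute 60 to minute 119, minute 121 to minute 135, minute 152 to minute 168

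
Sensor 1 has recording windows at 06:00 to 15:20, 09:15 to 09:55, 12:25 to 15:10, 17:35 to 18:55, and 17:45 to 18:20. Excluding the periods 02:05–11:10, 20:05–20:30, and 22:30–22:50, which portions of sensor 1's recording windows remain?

Merge the first list: 06:00–15:20, 17:35–18:55.
06:00–15:20 with B removed leaves 11:10–15:20.
17:35–18:55 is untouched.

11:10–15:20, 17:35–18:55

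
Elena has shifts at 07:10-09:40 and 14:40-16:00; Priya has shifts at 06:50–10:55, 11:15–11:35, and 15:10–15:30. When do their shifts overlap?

07:10–09:40, 15:10–15:30

07:10–09:40 meets the second set on 07:10–09:40.
14:40–16:00 meets the second set on 15:10–15:30.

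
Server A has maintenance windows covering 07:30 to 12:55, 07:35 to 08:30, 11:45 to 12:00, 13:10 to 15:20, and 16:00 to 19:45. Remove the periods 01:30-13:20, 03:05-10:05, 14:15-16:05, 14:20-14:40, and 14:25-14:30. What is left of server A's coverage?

A, merged: 07:30–12:55, 13:10–15:20, 16:00–19:45.
B, merged: 01:30–13:20, 14:15–16:05.
07:30–12:55: entirely removed.
13:10–15:20 \ B = 13:20–14:15.
16:00–19:45 \ B = 16:05–19:45.

13:20–14:15, 16:05–19:45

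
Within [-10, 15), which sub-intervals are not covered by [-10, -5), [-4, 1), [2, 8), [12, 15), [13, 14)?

[-5, -4) ∪ [1, 2) ∪ [8, 12)

Covered (merged): [-10, -5), [-4, 1), [2, 8), [12, 15).
Uncovered inside [-10, 15): [-5, -4), [1, 2), [8, 12).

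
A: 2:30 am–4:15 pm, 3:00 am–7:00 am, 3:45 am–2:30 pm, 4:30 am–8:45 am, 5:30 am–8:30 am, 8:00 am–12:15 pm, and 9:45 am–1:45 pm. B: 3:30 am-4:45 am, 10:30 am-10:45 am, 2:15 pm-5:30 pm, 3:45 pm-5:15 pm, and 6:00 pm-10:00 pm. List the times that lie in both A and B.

A, merged: 2:30 am–4:15 pm.
B, merged: 3:30 am–4:45 am, 10:30 am–10:45 am, 2:15 pm–5:30 pm, 6:00 pm–10:00 pm.
2:30 am–4:15 pm overlaps B on 3:30 am–4:45 am, 10:30 am–10:45 am, 2:15 pm–4:15 pm.

3:30 am–4:45 am, 10:30 am–10:45 am, 2:15 pm–4:15 pm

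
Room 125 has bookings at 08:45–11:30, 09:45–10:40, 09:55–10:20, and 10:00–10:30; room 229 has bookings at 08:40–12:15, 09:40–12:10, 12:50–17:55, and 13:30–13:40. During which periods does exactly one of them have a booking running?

Merge the first list: 08:45-11:30.
Merge the second list: 08:40-12:15, 12:50-17:55.
Only in the first: none.
Only in the second: 08:40-08:45, 11:30-12:15, 12:50-17:55.
Together these are the periods covered by exactly one.

08:40-08:45, 11:30-12:15, 12:50-17:55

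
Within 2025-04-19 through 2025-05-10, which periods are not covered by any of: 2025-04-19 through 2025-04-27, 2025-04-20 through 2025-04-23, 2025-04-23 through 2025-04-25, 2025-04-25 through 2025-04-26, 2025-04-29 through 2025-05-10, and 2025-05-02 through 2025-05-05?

2025-04-28 through 2025-04-28

The merged coverage is 2025-04-19 through 2025-04-27, 2025-04-29 through 2025-05-10.
Uncovered inside 2025-04-19 through 2025-05-10: 2025-04-28 through 2025-04-28.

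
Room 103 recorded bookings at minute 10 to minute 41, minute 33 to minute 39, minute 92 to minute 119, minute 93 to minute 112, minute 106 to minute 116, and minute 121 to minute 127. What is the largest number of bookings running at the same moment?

Sweep endpoints in order; track running count of active intervals.
Peak of 3 reached at minute 106.

3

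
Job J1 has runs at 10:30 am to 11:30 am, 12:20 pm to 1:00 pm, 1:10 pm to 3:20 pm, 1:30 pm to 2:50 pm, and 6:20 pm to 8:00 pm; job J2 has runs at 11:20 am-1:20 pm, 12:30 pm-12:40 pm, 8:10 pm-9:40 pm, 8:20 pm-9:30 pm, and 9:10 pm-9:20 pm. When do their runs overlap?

11:20 am-11:30 am, 12:20 pm-1:00 pm, 1:10 pm-1:20 pm

Merge the first list: 10:30 am-11:30 am, 12:20 pm-1:00 pm, 1:10 pm-3:20 pm, 6:20 pm-8:00 pm.
Merge the second list: 11:20 am-1:20 pm, 8:10 pm-9:40 pm.
10:30 am-11:30 am ∩ B → 11:20 am-11:30 am.
12:20 pm-1:00 pm ∩ B → 12:20 pm-1:00 pm.
1:10 pm-3:20 pm ∩ B → 1:10 pm-1:20 pm.
6:20 pm-8:00 pm meets no B interval.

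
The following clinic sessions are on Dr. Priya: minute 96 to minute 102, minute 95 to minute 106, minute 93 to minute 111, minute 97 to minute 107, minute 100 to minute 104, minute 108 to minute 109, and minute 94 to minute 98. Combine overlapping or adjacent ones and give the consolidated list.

Sort by start: minute 93 to minute 111, minute 94 to minute 98, minute 95 to minute 106, minute 96 to minute 102, minute 97 to minute 107, minute 100 to minute 104, minute 108 to minute 109.
minute 94 to minute 98 overlaps/touches minute 93 to minute 111 → extend to minute 93 to minute 111.
minute 95 to minute 106 overlaps/touches minute 93 to minute 111 → extend to minute 93 to minute 111.
minute 96 to minute 102 overlaps/touches minute 93 to minute 111 → extend to minute 93 to minute 111.
minute 97 to minute 107 overlaps/touches minute 93 to minute 111 → extend to minute 93 to minute 111.
minute 100 to minute 104 overlaps/touches minute 93 to minute 111 → extend to minute 93 to minute 111.
minute 108 to minute 109 overlaps/touches minute 93 to minute 111 → extend to minute 93 to minute 111.

minute 93 to minute 111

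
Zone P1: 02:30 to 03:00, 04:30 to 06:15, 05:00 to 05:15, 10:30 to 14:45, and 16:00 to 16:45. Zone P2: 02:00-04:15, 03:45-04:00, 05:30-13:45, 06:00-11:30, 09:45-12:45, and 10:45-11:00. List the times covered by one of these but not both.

02:00–02:30, 03:00–04:15, 04:30–05:30, 06:15–10:30, 13:45–14:45, 16:00–16:45

Merge the first list: 02:30–03:00, 04:30–06:15, 10:30–14:45, 16:00–16:45.
Merge the second list: 02:00–04:15, 05:30–13:45.
A but not B: 04:30–05:30, 13:45–14:45, 16:00–16:45.
B but not A: 02:00–02:30, 03:00–04:15, 06:15–10:30.
Combining gives A △ B.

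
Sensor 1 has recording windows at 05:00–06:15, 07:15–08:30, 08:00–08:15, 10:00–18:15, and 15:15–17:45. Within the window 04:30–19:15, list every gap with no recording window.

04:30–05:00, 06:15–07:15, 08:30–10:00, 18:15–19:15

Covered (merged): 05:00–06:15, 07:15–08:30, 10:00–18:15.
Complement within 04:30–19:15: 04:30–05:00, 06:15–07:15, 08:30–10:00, 18:15–19:15.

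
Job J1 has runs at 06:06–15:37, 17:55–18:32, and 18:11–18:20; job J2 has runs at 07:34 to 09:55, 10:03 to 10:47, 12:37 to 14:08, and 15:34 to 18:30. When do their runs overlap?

07:34–09:55, 10:03–10:47, 12:37–14:08, 15:34–15:37, 17:55–18:30

A, merged: 06:06–15:37, 17:55–18:32.
06:06–15:37 ∩ B → 07:34–09:55, 10:03–10:47, 12:37–14:08, 15:34–15:37.
17:55–18:32 ∩ B → 17:55–18:30.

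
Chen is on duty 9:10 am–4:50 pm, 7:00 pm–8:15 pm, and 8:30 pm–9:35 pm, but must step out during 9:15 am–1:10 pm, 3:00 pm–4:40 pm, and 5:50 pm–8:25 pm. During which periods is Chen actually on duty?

9:10 am–9:15 am, 1:10 pm–3:00 pm, 4:40 pm–4:50 pm, 8:30 pm–9:35 pm

9:10 am–4:50 pm with B removed leaves 9:10 am–9:15 am, 1:10 pm–3:00 pm, 4:40 pm–4:50 pm.
7:00 pm–8:15 pm lies entirely inside B → drops out.
8:30 pm–9:35 pm is untouched.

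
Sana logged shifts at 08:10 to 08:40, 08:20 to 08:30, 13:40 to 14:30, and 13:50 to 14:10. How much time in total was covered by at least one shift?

1 h 20 min

Merged: 08:10–08:40, 13:40–14:30.
Lengths: 30 min + 50 min = 1 h 20 min.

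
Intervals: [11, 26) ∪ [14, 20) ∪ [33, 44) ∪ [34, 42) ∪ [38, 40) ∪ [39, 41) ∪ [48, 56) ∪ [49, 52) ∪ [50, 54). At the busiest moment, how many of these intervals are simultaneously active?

4

Walk the sorted start/end points keeping a running depth.
The depth first hits 4 at 39.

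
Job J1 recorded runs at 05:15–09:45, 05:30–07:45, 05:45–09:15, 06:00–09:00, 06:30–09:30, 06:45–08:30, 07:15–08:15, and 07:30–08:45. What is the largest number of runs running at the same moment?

8

Sweep endpoints in order; track running count of active intervals.
Peak of 8 reached at 07:30.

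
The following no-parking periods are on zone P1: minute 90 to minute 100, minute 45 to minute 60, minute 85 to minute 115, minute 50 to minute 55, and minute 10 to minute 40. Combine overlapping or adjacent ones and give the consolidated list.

minute 10 to minute 40, minute 45 to minute 60, minute 85 to minute 115

Sort by start: minute 10 to minute 40, minute 45 to minute 60, minute 50 to minute 55, minute 85 to minute 115, minute 90 to minute 100.
minute 45 to minute 60 is disjoint → start new block.
minute 50 to minute 55 overlaps/touches minute 45 to minute 60 → extend to minute 45 to minute 60.
minute 85 to minute 115 is disjoint → start new block.
minute 90 to minute 100 overlaps/touches minute 85 to minute 115 → extend to minute 85 to minute 115.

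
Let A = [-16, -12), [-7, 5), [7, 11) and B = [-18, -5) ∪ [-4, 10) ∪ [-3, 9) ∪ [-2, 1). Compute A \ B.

[-5, -4) ∪ [10, 11)

Second set merges to [-18, -5), [-4, 10).
[-16, -12): entirely removed.
[-7, 5) \ B = [-5, -4).
[7, 11) \ B = [10, 11).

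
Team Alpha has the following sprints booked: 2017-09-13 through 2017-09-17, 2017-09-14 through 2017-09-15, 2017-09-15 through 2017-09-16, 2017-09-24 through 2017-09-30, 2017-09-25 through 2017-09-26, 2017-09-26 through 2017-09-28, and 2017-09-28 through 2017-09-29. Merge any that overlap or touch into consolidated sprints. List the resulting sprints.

2017-09-13 through 2017-09-17, 2017-09-24 through 2017-09-30

2017-09-14 through 2017-09-15 overlaps/touches 2017-09-13 through 2017-09-17 → extend to 2017-09-13 through 2017-09-17.
2017-09-15 through 2017-09-16 overlaps/touches 2017-09-13 through 2017-09-17 → extend to 2017-09-13 through 2017-09-17.
2017-09-24 through 2017-09-30 is disjoint → start new block.
2017-09-25 through 2017-09-26 overlaps/touches 2017-09-24 through 2017-09-30 → extend to 2017-09-24 through 2017-09-30.
2017-09-26 through 2017-09-28 overlaps/touches 2017-09-24 through 2017-09-30 → extend to 2017-09-24 through 2017-09-30.
2017-09-28 through 2017-09-29 overlaps/touches 2017-09-24 through 2017-09-30 → extend to 2017-09-24 through 2017-09-30.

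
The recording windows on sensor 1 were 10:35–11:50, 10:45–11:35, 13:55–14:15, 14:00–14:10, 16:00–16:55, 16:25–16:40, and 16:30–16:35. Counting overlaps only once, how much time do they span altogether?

Merged: 10:35–11:50, 13:55–14:15, 16:00–16:55.
Lengths: 1 h 15 min + 20 min + 55 min = 2 h 30 min.

2 h 30 min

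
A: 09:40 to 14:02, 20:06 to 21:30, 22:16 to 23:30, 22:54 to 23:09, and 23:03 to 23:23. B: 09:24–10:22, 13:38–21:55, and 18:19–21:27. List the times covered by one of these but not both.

09:24-09:40, 10:22-13:38, 14:02-20:06, 21:30-21:55, 22:16-23:30

First set merges to 09:40-14:02, 20:06-21:30, 22:16-23:30.
Second set merges to 09:24-10:22, 13:38-21:55.
Only in the first: 10:22-13:38, 22:16-23:30.
Only in the second: 09:24-09:40, 14:02-20:06, 21:30-21:55.
Together these are the periods covered by exactly one.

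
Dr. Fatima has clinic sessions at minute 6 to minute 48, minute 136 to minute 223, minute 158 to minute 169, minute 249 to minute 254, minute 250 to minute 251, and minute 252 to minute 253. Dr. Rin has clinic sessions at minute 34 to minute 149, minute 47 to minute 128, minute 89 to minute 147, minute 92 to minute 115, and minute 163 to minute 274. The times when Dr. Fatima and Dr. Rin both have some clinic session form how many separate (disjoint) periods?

Merge the first list: minute 6 to minute 48, minute 136 to minute 223, minute 249 to minute 254.
Merge the second list: minute 34 to minute 149, minute 163 to minute 274.
A ∩ B = minute 34 to minute 48, minute 136 to minute 149, minute 163 to minute 223, minute 249 to minute 254.
That is 4 disjoint pieces.

4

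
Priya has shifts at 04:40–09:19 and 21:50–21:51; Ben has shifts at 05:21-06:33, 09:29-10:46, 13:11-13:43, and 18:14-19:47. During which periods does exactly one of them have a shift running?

04:40–05:21, 06:33–09:19, 09:29–10:46, 13:11–13:43, 18:14–19:47, 21:50–21:51

Only in the first: 04:40–05:21, 06:33–09:19, 21:50–21:51.
Only in the second: 09:29–10:46, 13:11–13:43, 18:14–19:47.
Together these are the periods covered by exactly one.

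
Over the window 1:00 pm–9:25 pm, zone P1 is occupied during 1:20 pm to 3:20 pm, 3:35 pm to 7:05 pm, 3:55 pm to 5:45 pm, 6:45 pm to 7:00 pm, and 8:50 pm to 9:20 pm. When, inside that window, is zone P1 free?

The merged coverage is 1:20 pm–3:20 pm, 3:35 pm–7:05 pm, 8:50 pm–9:20 pm.
Gaps within 1:00 pm–9:25 pm: 1:00 pm–1:20 pm, 3:20 pm–3:35 pm, 7:05 pm–8:50 pm, 9:20 pm–9:25 pm.

1:00 pm–1:20 pm, 3:20 pm–3:35 pm, 7:05 pm–8:50 pm, 9:20 pm–9:25 pm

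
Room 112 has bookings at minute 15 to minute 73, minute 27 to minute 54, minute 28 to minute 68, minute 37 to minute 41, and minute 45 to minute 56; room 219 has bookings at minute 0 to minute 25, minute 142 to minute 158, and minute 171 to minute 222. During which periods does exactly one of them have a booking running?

First set merges to minute 15 to minute 73.
A but not B: minute 25 to minute 73.
B but not A: minute 0 to minute 15, minute 142 to minute 158, minute 171 to minute 222.
Combining gives A △ B.

minute 0 to minute 15, minute 25 to minute 73, minute 142 to minute 158, minute 171 to minute 222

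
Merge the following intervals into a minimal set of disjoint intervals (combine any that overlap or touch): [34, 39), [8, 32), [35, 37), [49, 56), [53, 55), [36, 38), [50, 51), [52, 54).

Sort by start: [8, 32), [34, 39), [35, 37), [36, 38), [49, 56), [50, 51), [52, 54), [53, 55).
[34, 39) is disjoint → start new block.
[35, 37) overlaps/touches [34, 39) → extend to [34, 39).
[36, 38) overlaps/touches [34, 39) → extend to [34, 39).
[49, 56) is disjoint → start new block.
[50, 51) overlaps/touches [49, 56) → extend to [49, 56).
[52, 54) overlaps/touches [49, 56) → extend to [49, 56).
[53, 55) overlaps/touches [49, 56) → extend to [49, 56).

[8, 32) ∪ [34, 39) ∪ [49, 56)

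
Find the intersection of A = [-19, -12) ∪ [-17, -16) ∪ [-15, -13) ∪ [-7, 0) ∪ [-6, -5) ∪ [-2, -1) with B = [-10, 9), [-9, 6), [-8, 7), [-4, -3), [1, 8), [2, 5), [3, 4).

A, merged: [-19, -12), [-7, 0).
B, merged: [-10, 9).
[-19, -12) falls entirely outside B.
[-7, 0) overlaps B on [-7, 0).

[-7, 0)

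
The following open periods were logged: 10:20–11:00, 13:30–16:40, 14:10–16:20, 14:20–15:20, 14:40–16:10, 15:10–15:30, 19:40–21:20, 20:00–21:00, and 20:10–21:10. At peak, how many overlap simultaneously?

5

Sweep endpoints in order; track running count of active intervals.
Peak of 5 reached at 15:10.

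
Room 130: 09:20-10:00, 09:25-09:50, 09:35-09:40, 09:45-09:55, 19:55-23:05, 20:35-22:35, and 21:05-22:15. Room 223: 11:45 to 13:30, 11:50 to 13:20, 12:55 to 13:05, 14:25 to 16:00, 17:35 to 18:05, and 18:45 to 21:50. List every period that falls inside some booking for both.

Merge the first list: 09:20–10:00, 19:55–23:05.
Merge the second list: 11:45–13:30, 14:25–16:00, 17:35–18:05, 18:45–21:50.
09:20–10:00 falls entirely outside B.
19:55–23:05 overlaps B on 19:55–21:50.

19:55–21:50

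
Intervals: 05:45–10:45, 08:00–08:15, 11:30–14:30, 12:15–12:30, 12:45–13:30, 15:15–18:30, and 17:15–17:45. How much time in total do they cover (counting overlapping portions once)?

11 h 15 min

Merged: 05:45–10:45, 11:30–14:30, 15:15–18:30.
Lengths: 5 h + 3 h + 3 h 15 min = 11 h 15 min.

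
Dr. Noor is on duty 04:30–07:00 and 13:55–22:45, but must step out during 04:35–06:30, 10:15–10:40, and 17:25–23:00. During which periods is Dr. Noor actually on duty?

04:30–07:00 with B removed leaves 04:30–04:35, 06:30–07:00.
13:55–22:45 with B removed leaves 13:55–17:25.

04:30–04:35, 06:30–07:00, 13:55–17:25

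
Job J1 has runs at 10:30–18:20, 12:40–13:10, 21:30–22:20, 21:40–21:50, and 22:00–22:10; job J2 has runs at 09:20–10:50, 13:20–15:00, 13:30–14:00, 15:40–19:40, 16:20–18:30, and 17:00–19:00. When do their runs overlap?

10:30–10:50, 13:20–15:00, 15:40–18:20

Merge the first list: 10:30–18:20, 21:30–22:20.
Merge the second list: 09:20–10:50, 13:20–15:00, 15:40–19:40.
10:30–18:20 ∩ B → 10:30–10:50, 13:20–15:00, 15:40–18:20.
21:30–22:20 meets no B interval.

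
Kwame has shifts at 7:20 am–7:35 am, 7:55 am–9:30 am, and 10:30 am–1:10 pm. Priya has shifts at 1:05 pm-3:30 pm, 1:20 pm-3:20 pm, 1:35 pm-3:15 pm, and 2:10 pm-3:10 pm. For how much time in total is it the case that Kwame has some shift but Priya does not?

Second set merges to 1:05 pm-3:30 pm.
A \ B = 7:20 am-7:35 am, 7:55 am-9:30 am, 10:30 am-1:05 pm.
Total: 15 min + 1 h 35 min + 2 h 35 min = 4 h 25 min.

4 h 25 min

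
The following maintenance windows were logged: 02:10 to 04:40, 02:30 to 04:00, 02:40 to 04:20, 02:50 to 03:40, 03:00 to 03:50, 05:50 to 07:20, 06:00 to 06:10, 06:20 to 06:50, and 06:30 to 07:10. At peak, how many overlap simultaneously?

Sweep endpoints in order; track running count of active intervals.
Peak of 5 reached at 03:00.

5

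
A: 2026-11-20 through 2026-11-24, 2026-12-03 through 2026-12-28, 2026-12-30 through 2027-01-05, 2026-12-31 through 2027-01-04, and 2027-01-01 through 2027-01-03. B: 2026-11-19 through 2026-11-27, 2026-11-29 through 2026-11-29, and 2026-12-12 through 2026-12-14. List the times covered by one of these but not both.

First set merges to 2026-11-20 through 2026-11-24, 2026-12-03 through 2026-12-28, 2026-12-30 through 2027-01-05.
A \ B = 2026-12-03 through 2026-12-11, 2026-12-15 through 2026-12-28, 2026-12-30 through 2027-01-05.
B \ A = 2026-11-19 through 2026-11-19, 2026-11-25 through 2026-11-27, 2026-11-29 through 2026-11-29.
Union of the two gives the symmetric difference.

2026-11-19 through 2026-11-19, 2026-11-25 through 2026-11-27, 2026-11-29 through 2026-11-29, 2026-12-03 through 2026-12-11, 2026-12-15 through 2026-12-28, 2026-12-30 through 2027-01-05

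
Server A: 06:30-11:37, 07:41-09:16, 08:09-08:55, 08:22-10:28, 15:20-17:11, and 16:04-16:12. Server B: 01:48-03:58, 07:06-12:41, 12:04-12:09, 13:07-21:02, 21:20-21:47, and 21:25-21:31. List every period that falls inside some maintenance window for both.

07:06–11:37, 15:20–17:11

First set merges to 06:30–11:37, 15:20–17:11.
Second set merges to 01:48–03:58, 07:06–12:41, 13:07–21:02, 21:20–21:47.
06:30–11:37 ∩ B → 07:06–11:37.
15:20–17:11 ∩ B → 15:20–17:11.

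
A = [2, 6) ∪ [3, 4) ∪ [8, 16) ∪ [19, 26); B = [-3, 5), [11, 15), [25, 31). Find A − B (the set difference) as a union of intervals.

Merge the first list: [2, 6), [8, 16), [19, 26).
[2, 6) \ B = [5, 6).
[8, 16) \ B = [8, 11), [15, 16).
[19, 26) \ B = [19, 25).

[5, 6) ∪ [8, 11) ∪ [15, 16) ∪ [19, 25)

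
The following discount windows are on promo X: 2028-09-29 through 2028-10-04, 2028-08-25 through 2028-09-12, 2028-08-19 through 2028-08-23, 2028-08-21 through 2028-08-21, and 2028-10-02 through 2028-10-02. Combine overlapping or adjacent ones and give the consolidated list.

Sort by start: 2028-08-19 through 2028-08-23, 2028-08-21 through 2028-08-21, 2028-08-25 through 2028-09-12, 2028-09-29 through 2028-10-04, 2028-10-02 through 2028-10-02.
2028-08-21 through 2028-08-21 overlaps/touches 2028-08-19 through 2028-08-23 → extend to 2028-08-19 through 2028-08-23.
2028-08-25 through 2028-09-12 is disjoint → start new block.
2028-09-29 through 2028-10-04 is disjoint → start new block.
2028-10-02 through 2028-10-02 overlaps/touches 2028-09-29 through 2028-10-04 → extend to 2028-09-29 through 2028-10-04.

2028-08-19 through 2028-08-23, 2028-08-25 through 2028-09-12, 2028-09-29 through 2028-10-04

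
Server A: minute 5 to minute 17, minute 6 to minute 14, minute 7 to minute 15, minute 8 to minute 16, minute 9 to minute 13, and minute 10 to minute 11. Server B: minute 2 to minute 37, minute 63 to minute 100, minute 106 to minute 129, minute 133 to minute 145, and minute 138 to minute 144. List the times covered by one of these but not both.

A, merged: minute 5 to minute 17.
B, merged: minute 2 to minute 37, minute 63 to minute 100, minute 106 to minute 129, minute 133 to minute 145.
Only in the first: none.
Only in the second: minute 2 to minute 5, minute 17 to minute 37, minute 63 to minute 100, minute 106 to minute 129, minute 133 to minute 145.
Together these are the periods covered by exactly one.

minute 2 to minute 5, minute 17 to minute 37, minute 63 to minute 100, minute 106 to minute 129, minute 133 to minute 145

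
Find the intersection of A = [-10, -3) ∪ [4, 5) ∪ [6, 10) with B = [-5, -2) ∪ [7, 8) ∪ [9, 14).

[-10, -3) ∩ B → [-5, -3).
[4, 5) meets no B interval.
[6, 10) ∩ B → [7, 8), [9, 10).

[-5, -3) ∪ [7, 8) ∪ [9, 10)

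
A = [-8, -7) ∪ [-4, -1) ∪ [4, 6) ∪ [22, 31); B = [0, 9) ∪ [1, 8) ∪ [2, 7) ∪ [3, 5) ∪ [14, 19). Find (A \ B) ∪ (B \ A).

Merge the second list: [0, 9), [14, 19).
A but not B: [-8, -7), [-4, -1), [22, 31).
B but not A: [0, 4), [6, 9), [14, 19).
Combining gives A △ B.

[-8, -7) ∪ [-4, -1) ∪ [0, 4) ∪ [6, 9) ∪ [14, 19) ∪ [22, 31)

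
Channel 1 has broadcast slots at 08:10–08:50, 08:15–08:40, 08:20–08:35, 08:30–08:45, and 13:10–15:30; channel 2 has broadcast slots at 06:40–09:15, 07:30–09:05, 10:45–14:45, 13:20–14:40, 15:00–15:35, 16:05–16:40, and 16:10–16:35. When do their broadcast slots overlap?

First set merges to 08:10–08:50, 13:10–15:30.
Second set merges to 06:40–09:15, 10:45–14:45, 15:00–15:35, 16:05–16:40.
08:10–08:50 meets the second set on 08:10–08:50.
13:10–15:30 meets the second set on 13:10–14:45, 15:00–15:30.

08:10–08:50, 13:10–14:45, 15:00–15:30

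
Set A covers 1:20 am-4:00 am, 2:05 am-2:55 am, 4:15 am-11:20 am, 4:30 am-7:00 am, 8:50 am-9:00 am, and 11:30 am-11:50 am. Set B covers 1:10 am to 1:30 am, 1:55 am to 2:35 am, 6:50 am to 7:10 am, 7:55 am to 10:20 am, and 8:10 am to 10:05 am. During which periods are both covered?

Merge the first list: 1:20 am–4:00 am, 4:15 am–11:20 am, 11:30 am–11:50 am.
Merge the second list: 1:10 am–1:30 am, 1:55 am–2:35 am, 6:50 am–7:10 am, 7:55 am–10:20 am.
1:20 am–4:00 am meets the second set on 1:20 am–1:30 am, 1:55 am–2:35 am.
4:15 am–11:20 am meets the second set on 6:50 am–7:10 am, 7:55 am–10:20 am.
11:30 am–11:50 am: no overlap with the second set.

1:20 am–1:30 am, 1:55 am–2:35 am, 6:50 am–7:10 am, 7:55 am–10:20 am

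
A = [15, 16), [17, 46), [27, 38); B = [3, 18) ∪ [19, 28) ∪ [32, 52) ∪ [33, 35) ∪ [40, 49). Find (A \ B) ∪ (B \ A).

[3, 15) ∪ [16, 17) ∪ [18, 19) ∪ [28, 32) ∪ [46, 52)

First set merges to [15, 16), [17, 46).
Second set merges to [3, 18), [19, 28), [32, 52).
A but not B: [18, 19), [28, 32).
B but not A: [3, 15), [16, 17), [46, 52).
Combining gives A △ B.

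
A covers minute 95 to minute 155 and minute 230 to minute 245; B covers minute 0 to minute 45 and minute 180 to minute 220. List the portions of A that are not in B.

minute 95 to minute 155, minute 230 to minute 245

minute 95 to minute 155: nothing removed.
minute 230 to minute 245: nothing removed.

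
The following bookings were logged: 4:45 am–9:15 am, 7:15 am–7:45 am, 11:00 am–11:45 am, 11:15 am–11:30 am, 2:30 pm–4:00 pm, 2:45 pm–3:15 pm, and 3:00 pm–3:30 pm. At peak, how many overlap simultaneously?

Sweep endpoints in order; track running count of active intervals.
Peak of 3 reached at 3:00 pm.

3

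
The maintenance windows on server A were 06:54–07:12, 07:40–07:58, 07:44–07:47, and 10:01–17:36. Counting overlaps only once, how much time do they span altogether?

Merged: 06:54–07:12, 07:40–07:58, 10:01–17:36.
Lengths: 18 min + 18 min + 7 h 35 min = 8 h 11 min.

8 h 11 min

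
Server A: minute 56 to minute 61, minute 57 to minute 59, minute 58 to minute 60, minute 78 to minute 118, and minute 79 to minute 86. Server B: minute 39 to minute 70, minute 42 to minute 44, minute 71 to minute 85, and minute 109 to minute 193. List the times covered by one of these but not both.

Merge the first list: minute 56 to minute 61, minute 78 to minute 118.
Merge the second list: minute 39 to minute 70, minute 71 to minute 85, minute 109 to minute 193.
A but not B: minute 85 to minute 109.
B but not A: minute 39 to minute 56, minute 61 to minute 70, minute 71 to minute 78, minute 118 to minute 193.
Combining gives A △ B.

minute 39 to minute 56, minute 61 to minute 70, minute 71 to minute 78, minute 85 to minute 109, minute 118 to minute 193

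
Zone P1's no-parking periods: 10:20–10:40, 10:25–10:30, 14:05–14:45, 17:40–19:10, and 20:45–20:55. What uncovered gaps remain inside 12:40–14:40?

The merged coverage is 10:20–10:40, 14:05–14:45, 17:40–19:10, 20:45–20:55.
Uncovered inside 12:40–14:40: 12:40–14:05.

12:40–14:05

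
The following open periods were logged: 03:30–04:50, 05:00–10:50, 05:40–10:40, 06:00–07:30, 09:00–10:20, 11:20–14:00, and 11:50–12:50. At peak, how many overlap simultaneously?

3

Sweep endpoints in order; track running count of active intervals.
Peak of 3 reached at 06:00.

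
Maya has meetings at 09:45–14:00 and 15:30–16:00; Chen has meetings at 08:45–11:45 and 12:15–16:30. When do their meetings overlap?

09:45–11:45, 12:15–14:00, 15:30–16:00

09:45–14:00 meets the second set on 09:45–11:45, 12:15–14:00.
15:30–16:00 meets the second set on 15:30–16:00.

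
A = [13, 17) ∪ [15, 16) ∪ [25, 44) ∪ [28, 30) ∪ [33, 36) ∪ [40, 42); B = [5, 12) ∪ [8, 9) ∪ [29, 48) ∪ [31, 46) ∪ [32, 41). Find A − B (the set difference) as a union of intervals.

First set merges to [13, 17), [25, 44).
Second set merges to [5, 12), [29, 48).
[13, 17): no B overlap → unchanged.
[25, 44) minus B → [25, 29).

[13, 17) ∪ [25, 29)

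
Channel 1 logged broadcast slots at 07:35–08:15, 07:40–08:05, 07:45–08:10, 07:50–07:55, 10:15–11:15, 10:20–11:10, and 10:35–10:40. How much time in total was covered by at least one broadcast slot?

1 h 40 min

Merged: 07:35–08:15, 10:15–11:15.
Lengths: 40 min + 1 h = 1 h 40 min.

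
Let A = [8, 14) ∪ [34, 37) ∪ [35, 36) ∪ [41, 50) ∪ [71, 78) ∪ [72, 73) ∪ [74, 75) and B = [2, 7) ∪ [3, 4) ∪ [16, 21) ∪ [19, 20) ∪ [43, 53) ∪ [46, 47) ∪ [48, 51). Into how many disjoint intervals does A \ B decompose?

4

First set merges to [8, 14), [34, 37), [41, 50), [71, 78).
Second set merges to [2, 7), [16, 21), [43, 53).
A \ B = [8, 14), [34, 37), [41, 43), [71, 78).
That is 4 disjoint pieces.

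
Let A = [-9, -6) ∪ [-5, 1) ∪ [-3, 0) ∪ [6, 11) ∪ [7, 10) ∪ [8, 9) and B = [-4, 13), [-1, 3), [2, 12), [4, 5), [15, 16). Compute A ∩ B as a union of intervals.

Merge the first list: [-9, -6), [-5, 1), [6, 11).
Merge the second list: [-4, 13), [15, 16).
[-9, -6) meets no B interval.
[-5, 1) ∩ B → [-4, 1).
[6, 11) ∩ B → [6, 11).

[-4, 1) ∪ [6, 11)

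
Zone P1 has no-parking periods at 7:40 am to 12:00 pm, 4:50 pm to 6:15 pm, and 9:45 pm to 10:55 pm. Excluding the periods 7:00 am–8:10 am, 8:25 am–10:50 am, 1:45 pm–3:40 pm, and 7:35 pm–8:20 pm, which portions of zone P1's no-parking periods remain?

8:10 am–8:25 am, 10:50 am–12:00 pm, 4:50 pm–6:15 pm, 9:45 pm–10:55 pm

7:40 am–12:00 pm with B removed leaves 8:10 am–8:25 am, 10:50 am–12:00 pm.
4:50 pm–6:15 pm is untouched.
9:45 pm–10:55 pm is untouched.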